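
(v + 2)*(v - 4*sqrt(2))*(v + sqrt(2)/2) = v^3 - 7*sqrt(2)*v^2/2 + 2*v^2 - 7*sqrt(2)*v - 4*v - 8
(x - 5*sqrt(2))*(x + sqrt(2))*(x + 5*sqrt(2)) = x^3 + sqrt(2)*x^2 - 50*x - 50*sqrt(2)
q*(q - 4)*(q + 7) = q^3 + 3*q^2 - 28*q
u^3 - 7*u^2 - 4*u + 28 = (u - 7)*(u - 2)*(u + 2)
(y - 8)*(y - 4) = y^2 - 12*y + 32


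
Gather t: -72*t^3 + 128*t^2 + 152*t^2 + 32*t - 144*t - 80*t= -72*t^3 + 280*t^2 - 192*t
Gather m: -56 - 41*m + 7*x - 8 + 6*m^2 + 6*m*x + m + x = 6*m^2 + m*(6*x - 40) + 8*x - 64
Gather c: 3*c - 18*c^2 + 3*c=-18*c^2 + 6*c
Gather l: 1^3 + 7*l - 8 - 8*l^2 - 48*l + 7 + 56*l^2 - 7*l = 48*l^2 - 48*l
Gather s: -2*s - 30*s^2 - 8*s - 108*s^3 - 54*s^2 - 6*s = -108*s^3 - 84*s^2 - 16*s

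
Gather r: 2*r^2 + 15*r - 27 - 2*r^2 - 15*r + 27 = 0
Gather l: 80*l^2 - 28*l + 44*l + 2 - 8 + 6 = 80*l^2 + 16*l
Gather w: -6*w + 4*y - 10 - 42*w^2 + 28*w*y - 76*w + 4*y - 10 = -42*w^2 + w*(28*y - 82) + 8*y - 20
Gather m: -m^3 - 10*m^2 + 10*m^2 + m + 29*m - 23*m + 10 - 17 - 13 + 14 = -m^3 + 7*m - 6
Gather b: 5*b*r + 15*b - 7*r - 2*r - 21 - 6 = b*(5*r + 15) - 9*r - 27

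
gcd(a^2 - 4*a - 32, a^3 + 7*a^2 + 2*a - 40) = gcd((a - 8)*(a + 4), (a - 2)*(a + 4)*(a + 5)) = a + 4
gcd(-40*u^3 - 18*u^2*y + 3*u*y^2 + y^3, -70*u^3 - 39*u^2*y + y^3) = 10*u^2 + 7*u*y + y^2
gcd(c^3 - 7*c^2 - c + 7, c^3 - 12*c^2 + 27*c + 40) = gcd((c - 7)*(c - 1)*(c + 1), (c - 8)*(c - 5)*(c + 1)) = c + 1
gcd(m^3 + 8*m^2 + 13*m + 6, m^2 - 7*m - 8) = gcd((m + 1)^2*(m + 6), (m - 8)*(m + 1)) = m + 1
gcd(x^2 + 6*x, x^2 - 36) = x + 6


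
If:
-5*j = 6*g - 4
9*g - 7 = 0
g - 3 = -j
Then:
No Solution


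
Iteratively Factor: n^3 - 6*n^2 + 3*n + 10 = (n - 5)*(n^2 - n - 2) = (n - 5)*(n + 1)*(n - 2)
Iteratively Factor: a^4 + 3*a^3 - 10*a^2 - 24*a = (a)*(a^3 + 3*a^2 - 10*a - 24) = a*(a + 4)*(a^2 - a - 6) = a*(a - 3)*(a + 4)*(a + 2)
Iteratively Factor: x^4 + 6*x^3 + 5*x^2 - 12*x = (x + 3)*(x^3 + 3*x^2 - 4*x) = x*(x + 3)*(x^2 + 3*x - 4) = x*(x - 1)*(x + 3)*(x + 4)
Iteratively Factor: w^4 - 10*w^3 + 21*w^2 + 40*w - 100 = (w - 2)*(w^3 - 8*w^2 + 5*w + 50) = (w - 5)*(w - 2)*(w^2 - 3*w - 10) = (w - 5)*(w - 2)*(w + 2)*(w - 5)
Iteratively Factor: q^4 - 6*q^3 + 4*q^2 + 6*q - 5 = (q - 5)*(q^3 - q^2 - q + 1) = (q - 5)*(q + 1)*(q^2 - 2*q + 1) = (q - 5)*(q - 1)*(q + 1)*(q - 1)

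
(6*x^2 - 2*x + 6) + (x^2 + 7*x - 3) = 7*x^2 + 5*x + 3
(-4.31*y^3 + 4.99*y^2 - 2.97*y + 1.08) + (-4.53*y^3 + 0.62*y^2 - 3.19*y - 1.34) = -8.84*y^3 + 5.61*y^2 - 6.16*y - 0.26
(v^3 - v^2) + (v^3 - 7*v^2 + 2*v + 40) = 2*v^3 - 8*v^2 + 2*v + 40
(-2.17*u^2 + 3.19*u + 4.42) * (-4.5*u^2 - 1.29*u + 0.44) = 9.765*u^4 - 11.5557*u^3 - 24.9599*u^2 - 4.2982*u + 1.9448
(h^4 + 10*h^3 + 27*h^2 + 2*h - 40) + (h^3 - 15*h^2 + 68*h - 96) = h^4 + 11*h^3 + 12*h^2 + 70*h - 136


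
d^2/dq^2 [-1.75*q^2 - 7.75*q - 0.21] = -3.50000000000000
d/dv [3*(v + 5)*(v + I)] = 6*v + 15 + 3*I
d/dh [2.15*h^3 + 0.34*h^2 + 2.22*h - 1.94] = 6.45*h^2 + 0.68*h + 2.22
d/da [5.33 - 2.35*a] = -2.35000000000000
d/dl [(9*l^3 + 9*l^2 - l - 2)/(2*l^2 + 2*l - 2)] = (9*l^4 + 18*l^3 - 17*l^2 - 14*l + 3)/(2*(l^4 + 2*l^3 - l^2 - 2*l + 1))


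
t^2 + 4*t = t*(t + 4)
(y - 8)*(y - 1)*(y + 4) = y^3 - 5*y^2 - 28*y + 32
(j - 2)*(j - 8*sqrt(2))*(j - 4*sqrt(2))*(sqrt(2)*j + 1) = sqrt(2)*j^4 - 23*j^3 - 2*sqrt(2)*j^3 + 46*j^2 + 52*sqrt(2)*j^2 - 104*sqrt(2)*j + 64*j - 128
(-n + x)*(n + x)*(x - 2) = -n^2*x + 2*n^2 + x^3 - 2*x^2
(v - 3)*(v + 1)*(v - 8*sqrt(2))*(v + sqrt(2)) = v^4 - 7*sqrt(2)*v^3 - 2*v^3 - 19*v^2 + 14*sqrt(2)*v^2 + 21*sqrt(2)*v + 32*v + 48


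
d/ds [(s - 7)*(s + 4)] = 2*s - 3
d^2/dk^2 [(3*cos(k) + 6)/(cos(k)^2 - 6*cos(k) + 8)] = 3*(-9*(1 - cos(2*k))^2*cos(k)/4 - 7*(1 - cos(2*k))^2/2 - 215*cos(k) - 36*cos(2*k) + 39*cos(3*k)/2 + cos(5*k)/2 + 186)/((cos(k) - 4)^3*(cos(k) - 2)^3)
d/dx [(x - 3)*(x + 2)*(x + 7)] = 3*x^2 + 12*x - 13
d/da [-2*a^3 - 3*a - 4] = -6*a^2 - 3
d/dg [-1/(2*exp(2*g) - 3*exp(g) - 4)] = (4*exp(g) - 3)*exp(g)/(-2*exp(2*g) + 3*exp(g) + 4)^2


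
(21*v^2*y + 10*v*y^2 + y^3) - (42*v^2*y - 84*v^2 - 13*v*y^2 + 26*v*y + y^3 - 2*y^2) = -21*v^2*y + 84*v^2 + 23*v*y^2 - 26*v*y + 2*y^2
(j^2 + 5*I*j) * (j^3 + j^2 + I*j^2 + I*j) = j^5 + j^4 + 6*I*j^4 - 5*j^3 + 6*I*j^3 - 5*j^2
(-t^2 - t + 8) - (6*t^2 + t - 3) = -7*t^2 - 2*t + 11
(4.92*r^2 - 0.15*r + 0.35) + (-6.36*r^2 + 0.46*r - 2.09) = -1.44*r^2 + 0.31*r - 1.74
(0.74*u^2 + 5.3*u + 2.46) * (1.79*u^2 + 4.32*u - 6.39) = 1.3246*u^4 + 12.6838*u^3 + 22.5708*u^2 - 23.2398*u - 15.7194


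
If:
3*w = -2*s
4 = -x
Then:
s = -3*w/2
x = -4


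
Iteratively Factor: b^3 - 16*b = (b)*(b^2 - 16) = b*(b - 4)*(b + 4)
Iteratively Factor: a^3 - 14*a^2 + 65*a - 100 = (a - 5)*(a^2 - 9*a + 20) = (a - 5)*(a - 4)*(a - 5)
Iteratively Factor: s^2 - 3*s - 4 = (s + 1)*(s - 4)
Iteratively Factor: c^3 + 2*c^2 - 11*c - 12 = (c - 3)*(c^2 + 5*c + 4) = (c - 3)*(c + 4)*(c + 1)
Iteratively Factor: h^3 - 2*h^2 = (h - 2)*(h^2) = h*(h - 2)*(h)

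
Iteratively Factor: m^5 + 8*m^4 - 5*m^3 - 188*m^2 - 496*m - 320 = (m + 4)*(m^4 + 4*m^3 - 21*m^2 - 104*m - 80) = (m - 5)*(m + 4)*(m^3 + 9*m^2 + 24*m + 16) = (m - 5)*(m + 4)^2*(m^2 + 5*m + 4) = (m - 5)*(m + 1)*(m + 4)^2*(m + 4)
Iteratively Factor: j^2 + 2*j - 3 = (j - 1)*(j + 3)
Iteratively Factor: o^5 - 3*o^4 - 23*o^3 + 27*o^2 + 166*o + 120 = (o - 5)*(o^4 + 2*o^3 - 13*o^2 - 38*o - 24) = (o - 5)*(o + 3)*(o^3 - o^2 - 10*o - 8) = (o - 5)*(o + 2)*(o + 3)*(o^2 - 3*o - 4) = (o - 5)*(o + 1)*(o + 2)*(o + 3)*(o - 4)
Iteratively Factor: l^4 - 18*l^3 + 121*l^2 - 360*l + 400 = (l - 4)*(l^3 - 14*l^2 + 65*l - 100) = (l - 5)*(l - 4)*(l^2 - 9*l + 20) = (l - 5)^2*(l - 4)*(l - 4)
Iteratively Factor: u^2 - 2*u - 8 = (u - 4)*(u + 2)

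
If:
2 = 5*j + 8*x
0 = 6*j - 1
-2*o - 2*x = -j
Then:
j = 1/6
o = -1/16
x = 7/48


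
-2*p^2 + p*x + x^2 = (-p + x)*(2*p + x)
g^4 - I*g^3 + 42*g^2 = g^2*(g - 7*I)*(g + 6*I)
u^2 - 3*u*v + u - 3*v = (u + 1)*(u - 3*v)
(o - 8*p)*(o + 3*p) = o^2 - 5*o*p - 24*p^2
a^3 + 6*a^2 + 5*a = a*(a + 1)*(a + 5)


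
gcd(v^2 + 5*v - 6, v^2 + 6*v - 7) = v - 1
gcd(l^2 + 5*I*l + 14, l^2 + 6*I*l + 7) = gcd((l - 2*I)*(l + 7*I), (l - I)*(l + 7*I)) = l + 7*I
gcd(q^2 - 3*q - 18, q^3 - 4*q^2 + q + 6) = 1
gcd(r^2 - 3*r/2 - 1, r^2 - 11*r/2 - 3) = r + 1/2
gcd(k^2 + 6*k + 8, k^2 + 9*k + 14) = k + 2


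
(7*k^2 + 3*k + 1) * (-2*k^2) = -14*k^4 - 6*k^3 - 2*k^2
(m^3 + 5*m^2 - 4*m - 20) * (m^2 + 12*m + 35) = m^5 + 17*m^4 + 91*m^3 + 107*m^2 - 380*m - 700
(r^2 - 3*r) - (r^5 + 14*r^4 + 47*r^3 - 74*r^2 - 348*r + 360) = -r^5 - 14*r^4 - 47*r^3 + 75*r^2 + 345*r - 360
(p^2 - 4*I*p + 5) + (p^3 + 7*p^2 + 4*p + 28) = p^3 + 8*p^2 + 4*p - 4*I*p + 33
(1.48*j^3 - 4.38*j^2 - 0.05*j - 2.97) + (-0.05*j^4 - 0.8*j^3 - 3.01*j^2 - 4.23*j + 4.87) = -0.05*j^4 + 0.68*j^3 - 7.39*j^2 - 4.28*j + 1.9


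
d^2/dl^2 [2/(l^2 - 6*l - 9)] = 4*(l^2 - 6*l - 4*(l - 3)^2 - 9)/(-l^2 + 6*l + 9)^3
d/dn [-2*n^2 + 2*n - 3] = 2 - 4*n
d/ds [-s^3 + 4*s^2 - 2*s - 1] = -3*s^2 + 8*s - 2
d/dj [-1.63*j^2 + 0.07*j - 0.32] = 0.07 - 3.26*j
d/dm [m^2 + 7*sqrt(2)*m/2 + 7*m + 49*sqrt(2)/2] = 2*m + 7*sqrt(2)/2 + 7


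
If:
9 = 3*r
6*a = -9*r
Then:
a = -9/2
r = 3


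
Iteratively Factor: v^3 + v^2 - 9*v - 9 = (v - 3)*(v^2 + 4*v + 3) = (v - 3)*(v + 3)*(v + 1)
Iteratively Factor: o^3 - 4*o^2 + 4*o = (o - 2)*(o^2 - 2*o) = (o - 2)^2*(o)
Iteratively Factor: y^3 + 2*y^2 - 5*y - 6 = (y + 3)*(y^2 - y - 2) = (y - 2)*(y + 3)*(y + 1)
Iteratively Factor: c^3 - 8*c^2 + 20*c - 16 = (c - 2)*(c^2 - 6*c + 8) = (c - 4)*(c - 2)*(c - 2)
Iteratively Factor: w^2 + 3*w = (w + 3)*(w)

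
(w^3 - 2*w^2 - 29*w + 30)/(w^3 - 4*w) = (w^3 - 2*w^2 - 29*w + 30)/(w*(w^2 - 4))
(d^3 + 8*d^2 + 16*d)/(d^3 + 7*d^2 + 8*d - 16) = d/(d - 1)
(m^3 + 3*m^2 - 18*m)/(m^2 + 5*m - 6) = m*(m - 3)/(m - 1)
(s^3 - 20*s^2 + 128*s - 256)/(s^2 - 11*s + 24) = (s^2 - 12*s + 32)/(s - 3)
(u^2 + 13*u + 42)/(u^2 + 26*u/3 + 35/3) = 3*(u + 6)/(3*u + 5)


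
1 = 1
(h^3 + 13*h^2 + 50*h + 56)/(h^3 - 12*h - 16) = (h^2 + 11*h + 28)/(h^2 - 2*h - 8)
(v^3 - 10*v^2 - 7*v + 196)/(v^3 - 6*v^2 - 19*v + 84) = (v - 7)/(v - 3)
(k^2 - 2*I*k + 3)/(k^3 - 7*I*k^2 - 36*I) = (k + I)/(k^2 - 4*I*k + 12)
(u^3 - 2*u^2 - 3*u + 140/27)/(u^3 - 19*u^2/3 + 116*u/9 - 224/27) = (3*u + 5)/(3*u - 8)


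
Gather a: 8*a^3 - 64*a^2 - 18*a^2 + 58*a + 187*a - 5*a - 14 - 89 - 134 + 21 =8*a^3 - 82*a^2 + 240*a - 216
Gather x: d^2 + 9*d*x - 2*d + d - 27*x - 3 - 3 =d^2 - d + x*(9*d - 27) - 6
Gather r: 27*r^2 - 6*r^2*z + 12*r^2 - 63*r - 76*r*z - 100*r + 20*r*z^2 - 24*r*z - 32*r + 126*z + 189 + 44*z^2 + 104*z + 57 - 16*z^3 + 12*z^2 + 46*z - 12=r^2*(39 - 6*z) + r*(20*z^2 - 100*z - 195) - 16*z^3 + 56*z^2 + 276*z + 234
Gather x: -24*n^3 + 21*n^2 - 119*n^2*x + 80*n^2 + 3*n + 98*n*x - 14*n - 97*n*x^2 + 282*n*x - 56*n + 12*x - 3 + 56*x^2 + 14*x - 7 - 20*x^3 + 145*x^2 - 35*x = -24*n^3 + 101*n^2 - 67*n - 20*x^3 + x^2*(201 - 97*n) + x*(-119*n^2 + 380*n - 9) - 10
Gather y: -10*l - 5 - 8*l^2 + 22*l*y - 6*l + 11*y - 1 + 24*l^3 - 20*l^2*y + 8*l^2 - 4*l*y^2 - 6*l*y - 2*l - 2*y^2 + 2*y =24*l^3 - 18*l + y^2*(-4*l - 2) + y*(-20*l^2 + 16*l + 13) - 6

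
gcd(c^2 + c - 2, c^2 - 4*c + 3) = c - 1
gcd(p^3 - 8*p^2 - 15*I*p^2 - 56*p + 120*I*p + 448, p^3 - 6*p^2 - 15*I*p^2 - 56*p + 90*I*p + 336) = p^2 - 15*I*p - 56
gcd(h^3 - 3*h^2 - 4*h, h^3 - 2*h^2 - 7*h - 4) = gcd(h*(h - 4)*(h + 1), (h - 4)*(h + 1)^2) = h^2 - 3*h - 4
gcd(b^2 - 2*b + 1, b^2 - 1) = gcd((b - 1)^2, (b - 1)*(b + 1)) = b - 1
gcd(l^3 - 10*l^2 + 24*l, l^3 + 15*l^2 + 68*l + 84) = 1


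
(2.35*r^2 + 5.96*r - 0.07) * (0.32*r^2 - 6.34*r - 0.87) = 0.752*r^4 - 12.9918*r^3 - 39.8533*r^2 - 4.7414*r + 0.0609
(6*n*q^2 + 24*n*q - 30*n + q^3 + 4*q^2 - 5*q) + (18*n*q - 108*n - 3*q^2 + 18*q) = 6*n*q^2 + 42*n*q - 138*n + q^3 + q^2 + 13*q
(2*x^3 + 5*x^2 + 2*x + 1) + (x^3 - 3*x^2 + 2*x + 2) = 3*x^3 + 2*x^2 + 4*x + 3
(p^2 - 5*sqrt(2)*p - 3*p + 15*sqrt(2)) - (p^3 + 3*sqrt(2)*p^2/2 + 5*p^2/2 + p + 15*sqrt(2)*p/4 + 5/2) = -p^3 - 3*sqrt(2)*p^2/2 - 3*p^2/2 - 35*sqrt(2)*p/4 - 4*p - 5/2 + 15*sqrt(2)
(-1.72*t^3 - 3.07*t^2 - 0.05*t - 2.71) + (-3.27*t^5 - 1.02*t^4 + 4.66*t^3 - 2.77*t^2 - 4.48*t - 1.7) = -3.27*t^5 - 1.02*t^4 + 2.94*t^3 - 5.84*t^2 - 4.53*t - 4.41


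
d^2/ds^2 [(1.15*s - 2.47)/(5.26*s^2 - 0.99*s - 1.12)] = ((28.2614 - 36.294*s)*(-5.26*s^2 + 0.99*s + 1.12) - (1.15*s - 2.47)*(10.52*s - 0.99)*(21.04*s - 1.98))/(-5.26*s^2 + 0.99*s + 1.12)^3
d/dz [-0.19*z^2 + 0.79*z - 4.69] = 0.79 - 0.38*z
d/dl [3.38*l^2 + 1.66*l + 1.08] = 6.76*l + 1.66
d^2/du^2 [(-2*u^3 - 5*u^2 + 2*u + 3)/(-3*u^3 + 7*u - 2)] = 2*(45*u^6 + 72*u^5 + 81*u^4 - 154*u^3 + 177*u^2 + 78*u - 155)/(27*u^9 - 189*u^7 + 54*u^6 + 441*u^5 - 252*u^4 - 307*u^3 + 294*u^2 - 84*u + 8)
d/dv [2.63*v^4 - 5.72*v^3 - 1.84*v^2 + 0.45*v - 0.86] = 10.52*v^3 - 17.16*v^2 - 3.68*v + 0.45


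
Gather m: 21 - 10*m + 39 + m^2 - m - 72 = m^2 - 11*m - 12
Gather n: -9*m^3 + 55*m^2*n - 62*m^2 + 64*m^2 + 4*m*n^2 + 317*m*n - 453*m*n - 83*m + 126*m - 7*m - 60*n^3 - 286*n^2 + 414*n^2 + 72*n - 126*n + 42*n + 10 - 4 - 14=-9*m^3 + 2*m^2 + 36*m - 60*n^3 + n^2*(4*m + 128) + n*(55*m^2 - 136*m - 12) - 8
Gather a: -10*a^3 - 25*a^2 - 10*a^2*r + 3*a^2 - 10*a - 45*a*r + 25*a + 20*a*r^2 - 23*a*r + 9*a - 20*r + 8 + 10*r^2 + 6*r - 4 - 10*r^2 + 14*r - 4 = -10*a^3 + a^2*(-10*r - 22) + a*(20*r^2 - 68*r + 24)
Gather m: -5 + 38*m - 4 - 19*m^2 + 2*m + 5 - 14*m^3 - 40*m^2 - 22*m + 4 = -14*m^3 - 59*m^2 + 18*m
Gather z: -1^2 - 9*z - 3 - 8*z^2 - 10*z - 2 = -8*z^2 - 19*z - 6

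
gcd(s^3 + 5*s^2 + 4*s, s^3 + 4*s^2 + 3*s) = s^2 + s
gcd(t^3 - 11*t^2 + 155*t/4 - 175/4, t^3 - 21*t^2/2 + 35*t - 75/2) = t^2 - 15*t/2 + 25/2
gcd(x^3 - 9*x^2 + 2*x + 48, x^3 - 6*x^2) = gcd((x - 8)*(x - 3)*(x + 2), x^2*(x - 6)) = 1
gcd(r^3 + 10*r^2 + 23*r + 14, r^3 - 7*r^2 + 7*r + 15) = r + 1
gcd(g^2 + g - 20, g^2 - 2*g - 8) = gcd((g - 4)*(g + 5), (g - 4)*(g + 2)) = g - 4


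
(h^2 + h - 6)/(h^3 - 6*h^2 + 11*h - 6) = (h + 3)/(h^2 - 4*h + 3)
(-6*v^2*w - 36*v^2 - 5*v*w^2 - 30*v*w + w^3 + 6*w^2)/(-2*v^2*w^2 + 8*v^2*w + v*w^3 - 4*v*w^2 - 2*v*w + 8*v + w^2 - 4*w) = (6*v^2*w + 36*v^2 + 5*v*w^2 + 30*v*w - w^3 - 6*w^2)/(2*v^2*w^2 - 8*v^2*w - v*w^3 + 4*v*w^2 + 2*v*w - 8*v - w^2 + 4*w)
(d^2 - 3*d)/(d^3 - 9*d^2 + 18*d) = 1/(d - 6)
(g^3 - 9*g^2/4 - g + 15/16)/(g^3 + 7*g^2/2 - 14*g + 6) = (8*g^2 - 14*g - 15)/(8*(g^2 + 4*g - 12))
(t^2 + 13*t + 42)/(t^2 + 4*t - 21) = (t + 6)/(t - 3)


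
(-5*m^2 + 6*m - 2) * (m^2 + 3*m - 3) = -5*m^4 - 9*m^3 + 31*m^2 - 24*m + 6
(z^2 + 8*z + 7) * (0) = 0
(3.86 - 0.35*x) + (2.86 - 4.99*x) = 6.72 - 5.34*x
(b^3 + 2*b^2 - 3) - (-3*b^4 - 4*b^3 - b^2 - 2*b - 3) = 3*b^4 + 5*b^3 + 3*b^2 + 2*b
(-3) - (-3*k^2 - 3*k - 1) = 3*k^2 + 3*k - 2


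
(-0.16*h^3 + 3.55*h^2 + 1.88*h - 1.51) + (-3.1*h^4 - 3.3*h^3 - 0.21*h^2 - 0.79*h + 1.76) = -3.1*h^4 - 3.46*h^3 + 3.34*h^2 + 1.09*h + 0.25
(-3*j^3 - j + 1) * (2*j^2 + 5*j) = -6*j^5 - 15*j^4 - 2*j^3 - 3*j^2 + 5*j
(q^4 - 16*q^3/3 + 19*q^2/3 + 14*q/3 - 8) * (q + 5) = q^5 - q^4/3 - 61*q^3/3 + 109*q^2/3 + 46*q/3 - 40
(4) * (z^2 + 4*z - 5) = 4*z^2 + 16*z - 20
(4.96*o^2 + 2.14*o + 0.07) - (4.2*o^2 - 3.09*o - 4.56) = 0.76*o^2 + 5.23*o + 4.63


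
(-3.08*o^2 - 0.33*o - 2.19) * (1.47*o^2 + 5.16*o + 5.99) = -4.5276*o^4 - 16.3779*o^3 - 23.3713*o^2 - 13.2771*o - 13.1181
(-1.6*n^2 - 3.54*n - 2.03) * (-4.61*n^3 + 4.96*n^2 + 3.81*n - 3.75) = 7.376*n^5 + 8.3834*n^4 - 14.2961*n^3 - 17.5562*n^2 + 5.5407*n + 7.6125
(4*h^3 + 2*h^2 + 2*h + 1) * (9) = 36*h^3 + 18*h^2 + 18*h + 9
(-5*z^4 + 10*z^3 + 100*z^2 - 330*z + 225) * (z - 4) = -5*z^5 + 30*z^4 + 60*z^3 - 730*z^2 + 1545*z - 900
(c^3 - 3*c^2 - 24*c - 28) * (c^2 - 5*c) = c^5 - 8*c^4 - 9*c^3 + 92*c^2 + 140*c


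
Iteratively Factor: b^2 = (b)*(b)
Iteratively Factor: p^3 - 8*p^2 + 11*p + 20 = (p + 1)*(p^2 - 9*p + 20) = (p - 4)*(p + 1)*(p - 5)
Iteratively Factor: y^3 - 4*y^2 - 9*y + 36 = (y - 3)*(y^2 - y - 12) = (y - 3)*(y + 3)*(y - 4)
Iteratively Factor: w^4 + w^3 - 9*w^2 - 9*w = (w)*(w^3 + w^2 - 9*w - 9) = w*(w + 3)*(w^2 - 2*w - 3) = w*(w - 3)*(w + 3)*(w + 1)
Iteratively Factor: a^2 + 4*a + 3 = (a + 1)*(a + 3)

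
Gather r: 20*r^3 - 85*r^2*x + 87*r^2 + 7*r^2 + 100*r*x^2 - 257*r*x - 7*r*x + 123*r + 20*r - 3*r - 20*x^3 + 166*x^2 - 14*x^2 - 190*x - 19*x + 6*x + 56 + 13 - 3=20*r^3 + r^2*(94 - 85*x) + r*(100*x^2 - 264*x + 140) - 20*x^3 + 152*x^2 - 203*x + 66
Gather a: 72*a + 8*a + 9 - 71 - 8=80*a - 70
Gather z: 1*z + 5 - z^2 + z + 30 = -z^2 + 2*z + 35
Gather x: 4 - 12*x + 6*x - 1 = 3 - 6*x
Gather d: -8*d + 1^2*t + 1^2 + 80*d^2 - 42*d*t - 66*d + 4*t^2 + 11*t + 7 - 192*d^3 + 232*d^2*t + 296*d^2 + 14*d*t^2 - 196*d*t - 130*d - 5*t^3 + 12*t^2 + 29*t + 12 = -192*d^3 + d^2*(232*t + 376) + d*(14*t^2 - 238*t - 204) - 5*t^3 + 16*t^2 + 41*t + 20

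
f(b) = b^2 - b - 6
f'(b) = 2*b - 1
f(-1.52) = -2.17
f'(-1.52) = -4.04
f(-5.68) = 31.94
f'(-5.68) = -12.36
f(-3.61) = 10.64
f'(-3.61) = -8.22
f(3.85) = 4.97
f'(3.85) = 6.70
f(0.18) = -6.15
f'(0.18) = -0.64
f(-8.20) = 69.44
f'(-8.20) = -17.40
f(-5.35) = 27.97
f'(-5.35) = -11.70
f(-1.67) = -1.54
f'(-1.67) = -4.34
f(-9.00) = 84.00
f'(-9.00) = -19.00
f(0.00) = -6.00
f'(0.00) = -1.00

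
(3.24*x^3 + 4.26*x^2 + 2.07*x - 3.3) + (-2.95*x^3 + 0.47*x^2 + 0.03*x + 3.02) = 0.29*x^3 + 4.73*x^2 + 2.1*x - 0.28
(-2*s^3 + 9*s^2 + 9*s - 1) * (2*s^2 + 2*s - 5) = -4*s^5 + 14*s^4 + 46*s^3 - 29*s^2 - 47*s + 5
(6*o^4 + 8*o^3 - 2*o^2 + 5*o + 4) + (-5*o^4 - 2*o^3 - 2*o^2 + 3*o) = o^4 + 6*o^3 - 4*o^2 + 8*o + 4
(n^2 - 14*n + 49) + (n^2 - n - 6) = 2*n^2 - 15*n + 43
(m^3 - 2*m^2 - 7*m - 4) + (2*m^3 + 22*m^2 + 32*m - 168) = 3*m^3 + 20*m^2 + 25*m - 172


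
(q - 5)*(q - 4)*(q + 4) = q^3 - 5*q^2 - 16*q + 80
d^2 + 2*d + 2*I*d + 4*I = (d + 2)*(d + 2*I)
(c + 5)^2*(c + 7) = c^3 + 17*c^2 + 95*c + 175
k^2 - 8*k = k*(k - 8)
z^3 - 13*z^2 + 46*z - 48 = (z - 8)*(z - 3)*(z - 2)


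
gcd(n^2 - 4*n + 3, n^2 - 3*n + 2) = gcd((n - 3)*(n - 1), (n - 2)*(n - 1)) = n - 1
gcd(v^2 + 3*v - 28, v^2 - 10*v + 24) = v - 4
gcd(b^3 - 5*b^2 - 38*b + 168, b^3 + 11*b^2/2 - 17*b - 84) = b^2 + 2*b - 24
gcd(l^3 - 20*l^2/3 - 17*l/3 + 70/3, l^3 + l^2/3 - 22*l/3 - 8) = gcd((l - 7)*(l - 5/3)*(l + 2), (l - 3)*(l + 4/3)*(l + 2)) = l + 2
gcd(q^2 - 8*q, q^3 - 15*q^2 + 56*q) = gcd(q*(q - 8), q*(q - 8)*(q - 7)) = q^2 - 8*q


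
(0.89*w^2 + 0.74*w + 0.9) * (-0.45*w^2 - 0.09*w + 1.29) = -0.4005*w^4 - 0.4131*w^3 + 0.6765*w^2 + 0.8736*w + 1.161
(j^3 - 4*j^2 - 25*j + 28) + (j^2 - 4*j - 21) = j^3 - 3*j^2 - 29*j + 7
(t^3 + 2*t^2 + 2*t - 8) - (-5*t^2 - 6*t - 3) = t^3 + 7*t^2 + 8*t - 5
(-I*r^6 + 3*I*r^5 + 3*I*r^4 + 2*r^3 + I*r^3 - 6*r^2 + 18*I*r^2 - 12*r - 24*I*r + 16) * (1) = -I*r^6 + 3*I*r^5 + 3*I*r^4 + 2*r^3 + I*r^3 - 6*r^2 + 18*I*r^2 - 12*r - 24*I*r + 16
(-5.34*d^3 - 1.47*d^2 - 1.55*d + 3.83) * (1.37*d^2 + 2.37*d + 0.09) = -7.3158*d^5 - 14.6697*d^4 - 6.088*d^3 + 1.4413*d^2 + 8.9376*d + 0.3447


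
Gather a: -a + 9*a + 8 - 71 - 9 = 8*a - 72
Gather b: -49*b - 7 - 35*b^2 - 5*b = -35*b^2 - 54*b - 7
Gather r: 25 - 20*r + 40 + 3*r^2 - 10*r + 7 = 3*r^2 - 30*r + 72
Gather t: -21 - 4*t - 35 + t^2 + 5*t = t^2 + t - 56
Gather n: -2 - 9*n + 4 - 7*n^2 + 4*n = -7*n^2 - 5*n + 2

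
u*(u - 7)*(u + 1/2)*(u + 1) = u^4 - 11*u^3/2 - 10*u^2 - 7*u/2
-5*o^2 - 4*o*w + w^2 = (-5*o + w)*(o + w)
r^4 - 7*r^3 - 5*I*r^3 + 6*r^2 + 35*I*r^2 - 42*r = r*(r - 7)*(r - 6*I)*(r + I)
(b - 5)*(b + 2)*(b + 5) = b^3 + 2*b^2 - 25*b - 50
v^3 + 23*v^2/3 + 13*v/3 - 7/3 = (v - 1/3)*(v + 1)*(v + 7)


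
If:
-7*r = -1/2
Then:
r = 1/14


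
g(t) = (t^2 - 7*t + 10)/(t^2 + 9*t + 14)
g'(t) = (-2*t - 9)*(t^2 - 7*t + 10)/(t^2 + 9*t + 14)^2 + (2*t - 7)/(t^2 + 9*t + 14) = 4*(4*t^2 + 2*t - 47)/(t^4 + 18*t^3 + 109*t^2 + 252*t + 196)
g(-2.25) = -25.95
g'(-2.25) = -88.64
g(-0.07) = 0.78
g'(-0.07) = -1.05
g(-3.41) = -8.99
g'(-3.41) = -1.14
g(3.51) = -0.04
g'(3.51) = 0.01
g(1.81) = 0.02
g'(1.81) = -0.11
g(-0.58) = 1.58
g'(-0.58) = -2.25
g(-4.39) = -9.62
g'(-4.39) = 2.19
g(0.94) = 0.18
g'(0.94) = -0.31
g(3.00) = -0.04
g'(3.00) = -0.00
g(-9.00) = 11.00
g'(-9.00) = 5.29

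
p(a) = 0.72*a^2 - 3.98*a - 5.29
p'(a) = 1.44*a - 3.98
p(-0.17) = -4.59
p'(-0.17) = -4.22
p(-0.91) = -1.07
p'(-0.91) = -5.29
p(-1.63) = 3.11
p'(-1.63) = -6.33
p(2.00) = -10.37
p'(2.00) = -1.10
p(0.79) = -7.98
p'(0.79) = -2.84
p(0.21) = -6.09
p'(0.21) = -3.68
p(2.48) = -10.73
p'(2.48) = -0.41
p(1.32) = -9.29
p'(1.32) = -2.08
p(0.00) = -5.29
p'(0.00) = -3.98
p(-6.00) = 44.51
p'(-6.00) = -12.62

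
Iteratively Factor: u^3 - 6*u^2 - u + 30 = (u + 2)*(u^2 - 8*u + 15) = (u - 3)*(u + 2)*(u - 5)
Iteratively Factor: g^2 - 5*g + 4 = (g - 4)*(g - 1)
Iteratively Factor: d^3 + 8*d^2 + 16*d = (d + 4)*(d^2 + 4*d) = (d + 4)^2*(d)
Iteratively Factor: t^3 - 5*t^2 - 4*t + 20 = (t - 5)*(t^2 - 4) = (t - 5)*(t + 2)*(t - 2)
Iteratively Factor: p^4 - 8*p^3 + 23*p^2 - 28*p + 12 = (p - 3)*(p^3 - 5*p^2 + 8*p - 4) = (p - 3)*(p - 2)*(p^2 - 3*p + 2) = (p - 3)*(p - 2)^2*(p - 1)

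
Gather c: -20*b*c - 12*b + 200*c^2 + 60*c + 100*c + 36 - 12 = -12*b + 200*c^2 + c*(160 - 20*b) + 24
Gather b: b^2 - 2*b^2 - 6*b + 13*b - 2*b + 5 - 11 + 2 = -b^2 + 5*b - 4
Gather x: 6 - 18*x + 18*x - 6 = 0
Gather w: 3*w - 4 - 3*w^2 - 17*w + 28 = -3*w^2 - 14*w + 24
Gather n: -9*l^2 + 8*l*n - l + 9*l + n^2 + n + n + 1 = -9*l^2 + 8*l + n^2 + n*(8*l + 2) + 1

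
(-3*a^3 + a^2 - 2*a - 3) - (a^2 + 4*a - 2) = -3*a^3 - 6*a - 1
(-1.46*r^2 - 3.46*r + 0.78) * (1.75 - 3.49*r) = 5.0954*r^3 + 9.5204*r^2 - 8.7772*r + 1.365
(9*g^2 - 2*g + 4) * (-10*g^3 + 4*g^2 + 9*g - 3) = -90*g^5 + 56*g^4 + 33*g^3 - 29*g^2 + 42*g - 12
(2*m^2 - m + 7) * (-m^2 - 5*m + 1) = -2*m^4 - 9*m^3 - 36*m + 7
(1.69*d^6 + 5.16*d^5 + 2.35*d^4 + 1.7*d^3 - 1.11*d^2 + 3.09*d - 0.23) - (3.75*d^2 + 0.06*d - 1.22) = 1.69*d^6 + 5.16*d^5 + 2.35*d^4 + 1.7*d^3 - 4.86*d^2 + 3.03*d + 0.99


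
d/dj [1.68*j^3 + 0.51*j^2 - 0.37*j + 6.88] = 5.04*j^2 + 1.02*j - 0.37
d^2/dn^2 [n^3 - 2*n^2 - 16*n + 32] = 6*n - 4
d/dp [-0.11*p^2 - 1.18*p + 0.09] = -0.22*p - 1.18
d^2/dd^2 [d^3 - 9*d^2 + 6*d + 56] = 6*d - 18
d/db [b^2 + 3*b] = 2*b + 3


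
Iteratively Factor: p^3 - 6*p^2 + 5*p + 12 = (p - 4)*(p^2 - 2*p - 3) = (p - 4)*(p + 1)*(p - 3)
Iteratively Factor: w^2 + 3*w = (w + 3)*(w)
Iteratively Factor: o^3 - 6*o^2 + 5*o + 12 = (o - 4)*(o^2 - 2*o - 3) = (o - 4)*(o + 1)*(o - 3)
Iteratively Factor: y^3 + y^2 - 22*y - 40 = (y - 5)*(y^2 + 6*y + 8) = (y - 5)*(y + 2)*(y + 4)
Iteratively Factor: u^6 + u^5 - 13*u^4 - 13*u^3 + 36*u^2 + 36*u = (u)*(u^5 + u^4 - 13*u^3 - 13*u^2 + 36*u + 36) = u*(u + 3)*(u^4 - 2*u^3 - 7*u^2 + 8*u + 12) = u*(u + 1)*(u + 3)*(u^3 - 3*u^2 - 4*u + 12) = u*(u - 2)*(u + 1)*(u + 3)*(u^2 - u - 6) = u*(u - 2)*(u + 1)*(u + 2)*(u + 3)*(u - 3)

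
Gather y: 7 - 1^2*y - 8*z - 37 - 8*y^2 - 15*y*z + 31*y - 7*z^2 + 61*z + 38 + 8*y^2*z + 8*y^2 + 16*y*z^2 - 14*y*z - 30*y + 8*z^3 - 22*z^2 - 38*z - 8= 8*y^2*z + y*(16*z^2 - 29*z) + 8*z^3 - 29*z^2 + 15*z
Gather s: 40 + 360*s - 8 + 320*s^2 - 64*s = 320*s^2 + 296*s + 32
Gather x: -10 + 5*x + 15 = 5*x + 5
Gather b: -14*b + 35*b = 21*b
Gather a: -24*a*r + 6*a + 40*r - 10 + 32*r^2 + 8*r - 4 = a*(6 - 24*r) + 32*r^2 + 48*r - 14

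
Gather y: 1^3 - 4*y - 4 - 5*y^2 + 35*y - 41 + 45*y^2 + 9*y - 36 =40*y^2 + 40*y - 80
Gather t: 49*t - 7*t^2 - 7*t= -7*t^2 + 42*t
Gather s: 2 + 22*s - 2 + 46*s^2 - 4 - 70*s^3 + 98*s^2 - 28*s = -70*s^3 + 144*s^2 - 6*s - 4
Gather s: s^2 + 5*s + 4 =s^2 + 5*s + 4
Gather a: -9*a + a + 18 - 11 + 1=8 - 8*a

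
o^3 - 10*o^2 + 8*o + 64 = (o - 8)*(o - 4)*(o + 2)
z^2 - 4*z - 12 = (z - 6)*(z + 2)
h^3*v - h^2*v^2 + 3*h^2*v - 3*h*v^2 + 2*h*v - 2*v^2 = (h + 2)*(h - v)*(h*v + v)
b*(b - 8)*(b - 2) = b^3 - 10*b^2 + 16*b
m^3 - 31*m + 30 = (m - 5)*(m - 1)*(m + 6)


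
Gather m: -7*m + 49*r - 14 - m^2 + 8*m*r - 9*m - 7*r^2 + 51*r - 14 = -m^2 + m*(8*r - 16) - 7*r^2 + 100*r - 28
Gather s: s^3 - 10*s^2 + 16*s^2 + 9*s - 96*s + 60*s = s^3 + 6*s^2 - 27*s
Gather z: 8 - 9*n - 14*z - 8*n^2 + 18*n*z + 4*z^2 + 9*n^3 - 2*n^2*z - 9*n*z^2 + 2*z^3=9*n^3 - 8*n^2 - 9*n + 2*z^3 + z^2*(4 - 9*n) + z*(-2*n^2 + 18*n - 14) + 8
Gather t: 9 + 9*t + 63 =9*t + 72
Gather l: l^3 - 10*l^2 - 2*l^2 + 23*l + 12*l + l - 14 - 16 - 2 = l^3 - 12*l^2 + 36*l - 32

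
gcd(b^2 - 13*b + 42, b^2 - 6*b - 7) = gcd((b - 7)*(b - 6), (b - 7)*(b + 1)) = b - 7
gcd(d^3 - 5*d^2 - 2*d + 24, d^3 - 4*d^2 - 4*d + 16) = d^2 - 2*d - 8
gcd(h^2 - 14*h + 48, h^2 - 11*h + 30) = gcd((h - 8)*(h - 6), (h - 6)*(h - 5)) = h - 6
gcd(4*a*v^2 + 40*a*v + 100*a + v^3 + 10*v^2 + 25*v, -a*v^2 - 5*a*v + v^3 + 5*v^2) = v + 5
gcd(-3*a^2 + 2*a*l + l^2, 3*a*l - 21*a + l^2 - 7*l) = 3*a + l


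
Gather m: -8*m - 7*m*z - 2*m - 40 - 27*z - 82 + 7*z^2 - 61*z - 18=m*(-7*z - 10) + 7*z^2 - 88*z - 140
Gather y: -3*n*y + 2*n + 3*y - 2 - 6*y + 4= 2*n + y*(-3*n - 3) + 2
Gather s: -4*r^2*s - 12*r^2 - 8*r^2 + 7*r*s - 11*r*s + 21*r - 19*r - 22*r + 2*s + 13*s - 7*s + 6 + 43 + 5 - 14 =-20*r^2 - 20*r + s*(-4*r^2 - 4*r + 8) + 40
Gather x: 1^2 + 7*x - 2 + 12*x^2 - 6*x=12*x^2 + x - 1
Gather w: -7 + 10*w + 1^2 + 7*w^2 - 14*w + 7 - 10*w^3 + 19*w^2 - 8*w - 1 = -10*w^3 + 26*w^2 - 12*w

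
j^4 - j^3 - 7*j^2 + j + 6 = (j - 3)*(j - 1)*(j + 1)*(j + 2)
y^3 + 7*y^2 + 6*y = y*(y + 1)*(y + 6)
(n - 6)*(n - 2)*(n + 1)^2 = n^4 - 6*n^3 - 3*n^2 + 16*n + 12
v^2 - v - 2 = (v - 2)*(v + 1)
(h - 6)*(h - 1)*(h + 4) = h^3 - 3*h^2 - 22*h + 24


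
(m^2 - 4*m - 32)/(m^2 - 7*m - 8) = (m + 4)/(m + 1)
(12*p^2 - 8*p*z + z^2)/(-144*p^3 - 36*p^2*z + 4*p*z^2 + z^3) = (-2*p + z)/(24*p^2 + 10*p*z + z^2)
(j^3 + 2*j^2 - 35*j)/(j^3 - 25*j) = (j + 7)/(j + 5)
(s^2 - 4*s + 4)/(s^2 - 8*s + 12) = (s - 2)/(s - 6)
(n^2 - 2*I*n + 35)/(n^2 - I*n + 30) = (n - 7*I)/(n - 6*I)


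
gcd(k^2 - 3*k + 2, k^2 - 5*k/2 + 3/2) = k - 1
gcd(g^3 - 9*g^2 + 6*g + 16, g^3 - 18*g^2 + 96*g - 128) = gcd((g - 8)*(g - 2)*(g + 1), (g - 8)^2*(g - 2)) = g^2 - 10*g + 16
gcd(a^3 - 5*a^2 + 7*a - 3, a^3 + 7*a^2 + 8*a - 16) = a - 1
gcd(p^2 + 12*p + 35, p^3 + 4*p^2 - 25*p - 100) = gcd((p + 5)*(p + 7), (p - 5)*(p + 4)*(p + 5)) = p + 5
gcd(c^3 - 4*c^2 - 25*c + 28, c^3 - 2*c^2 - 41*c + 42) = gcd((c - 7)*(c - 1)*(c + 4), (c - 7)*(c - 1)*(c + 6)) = c^2 - 8*c + 7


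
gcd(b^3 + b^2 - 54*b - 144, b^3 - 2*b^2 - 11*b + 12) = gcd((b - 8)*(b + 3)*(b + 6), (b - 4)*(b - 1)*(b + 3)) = b + 3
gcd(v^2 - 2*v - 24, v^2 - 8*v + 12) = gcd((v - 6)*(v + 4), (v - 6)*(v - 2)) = v - 6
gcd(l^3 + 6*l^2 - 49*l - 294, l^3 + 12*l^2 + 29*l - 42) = l^2 + 13*l + 42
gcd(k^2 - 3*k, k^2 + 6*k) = k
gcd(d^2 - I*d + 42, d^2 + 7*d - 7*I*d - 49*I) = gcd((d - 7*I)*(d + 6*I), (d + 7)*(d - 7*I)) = d - 7*I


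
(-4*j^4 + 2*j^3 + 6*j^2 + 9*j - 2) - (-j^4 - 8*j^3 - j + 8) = -3*j^4 + 10*j^3 + 6*j^2 + 10*j - 10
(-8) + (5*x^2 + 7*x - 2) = 5*x^2 + 7*x - 10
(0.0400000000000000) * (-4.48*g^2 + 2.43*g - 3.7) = -0.1792*g^2 + 0.0972*g - 0.148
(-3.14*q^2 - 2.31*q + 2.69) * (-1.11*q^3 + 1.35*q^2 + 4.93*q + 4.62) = 3.4854*q^5 - 1.6749*q^4 - 21.5846*q^3 - 22.2636*q^2 + 2.5895*q + 12.4278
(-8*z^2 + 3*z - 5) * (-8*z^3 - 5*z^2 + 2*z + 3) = 64*z^5 + 16*z^4 + 9*z^3 + 7*z^2 - z - 15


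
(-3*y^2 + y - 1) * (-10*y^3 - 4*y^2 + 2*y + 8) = 30*y^5 + 2*y^4 - 18*y^2 + 6*y - 8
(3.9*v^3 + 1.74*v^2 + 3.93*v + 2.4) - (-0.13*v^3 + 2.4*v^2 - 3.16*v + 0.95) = 4.03*v^3 - 0.66*v^2 + 7.09*v + 1.45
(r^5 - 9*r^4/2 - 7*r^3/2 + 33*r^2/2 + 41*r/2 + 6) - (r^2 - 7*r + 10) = r^5 - 9*r^4/2 - 7*r^3/2 + 31*r^2/2 + 55*r/2 - 4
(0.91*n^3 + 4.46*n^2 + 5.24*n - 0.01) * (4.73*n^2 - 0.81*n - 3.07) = 4.3043*n^5 + 20.3587*n^4 + 18.3789*n^3 - 17.9839*n^2 - 16.0787*n + 0.0307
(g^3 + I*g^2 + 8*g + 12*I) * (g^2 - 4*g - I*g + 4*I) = g^5 - 4*g^4 + 9*g^3 - 36*g^2 + 4*I*g^2 + 12*g - 16*I*g - 48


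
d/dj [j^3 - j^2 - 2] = j*(3*j - 2)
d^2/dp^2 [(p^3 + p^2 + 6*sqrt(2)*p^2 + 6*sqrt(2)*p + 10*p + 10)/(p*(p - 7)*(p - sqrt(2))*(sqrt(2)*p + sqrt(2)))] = (sqrt(2)*p^6 + 36*p^5 - 294*p^4 + 24*sqrt(2)*p^4 - 462*sqrt(2)*p^3 + 550*p^3 + 1260*p^2 + 1530*sqrt(2)*p^2 - 2940*p - 420*sqrt(2)*p + 980*sqrt(2))/(p^3*(p^6 - 21*p^5 - 3*sqrt(2)*p^5 + 63*sqrt(2)*p^4 + 153*p^4 - 443*sqrt(2)*p^3 - 469*p^3 + 882*p^2 + 1071*sqrt(2)*p^2 - 2058*p - 294*sqrt(2)*p + 686*sqrt(2)))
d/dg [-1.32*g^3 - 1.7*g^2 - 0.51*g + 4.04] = -3.96*g^2 - 3.4*g - 0.51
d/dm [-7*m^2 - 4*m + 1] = -14*m - 4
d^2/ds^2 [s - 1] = 0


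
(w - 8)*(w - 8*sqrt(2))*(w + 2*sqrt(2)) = w^3 - 6*sqrt(2)*w^2 - 8*w^2 - 32*w + 48*sqrt(2)*w + 256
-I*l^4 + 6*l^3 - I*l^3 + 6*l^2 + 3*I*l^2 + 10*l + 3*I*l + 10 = (l - I)*(l + 2*I)*(l + 5*I)*(-I*l - I)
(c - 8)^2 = c^2 - 16*c + 64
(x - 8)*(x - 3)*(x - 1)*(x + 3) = x^4 - 9*x^3 - x^2 + 81*x - 72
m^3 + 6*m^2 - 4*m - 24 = (m - 2)*(m + 2)*(m + 6)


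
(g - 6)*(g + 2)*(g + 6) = g^3 + 2*g^2 - 36*g - 72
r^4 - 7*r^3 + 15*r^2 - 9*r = r*(r - 3)^2*(r - 1)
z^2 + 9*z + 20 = (z + 4)*(z + 5)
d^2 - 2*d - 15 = (d - 5)*(d + 3)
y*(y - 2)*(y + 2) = y^3 - 4*y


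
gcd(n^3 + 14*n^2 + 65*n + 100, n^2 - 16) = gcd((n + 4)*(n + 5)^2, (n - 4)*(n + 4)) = n + 4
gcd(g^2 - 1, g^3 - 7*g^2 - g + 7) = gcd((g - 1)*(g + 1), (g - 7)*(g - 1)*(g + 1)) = g^2 - 1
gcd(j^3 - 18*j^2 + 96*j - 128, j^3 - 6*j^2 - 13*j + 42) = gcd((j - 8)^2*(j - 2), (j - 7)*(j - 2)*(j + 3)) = j - 2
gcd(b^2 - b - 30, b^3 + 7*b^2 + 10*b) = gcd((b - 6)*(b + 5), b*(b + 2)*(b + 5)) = b + 5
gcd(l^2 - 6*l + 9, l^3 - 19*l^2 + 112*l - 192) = l - 3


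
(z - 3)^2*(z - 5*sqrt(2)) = z^3 - 5*sqrt(2)*z^2 - 6*z^2 + 9*z + 30*sqrt(2)*z - 45*sqrt(2)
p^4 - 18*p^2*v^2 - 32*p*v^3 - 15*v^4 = (p - 5*v)*(p + v)^2*(p + 3*v)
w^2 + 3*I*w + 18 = (w - 3*I)*(w + 6*I)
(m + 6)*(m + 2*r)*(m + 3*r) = m^3 + 5*m^2*r + 6*m^2 + 6*m*r^2 + 30*m*r + 36*r^2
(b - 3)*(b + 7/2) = b^2 + b/2 - 21/2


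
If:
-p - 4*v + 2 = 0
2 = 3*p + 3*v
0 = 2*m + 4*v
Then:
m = -8/9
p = 2/9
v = 4/9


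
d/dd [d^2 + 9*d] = 2*d + 9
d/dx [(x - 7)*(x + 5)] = 2*x - 2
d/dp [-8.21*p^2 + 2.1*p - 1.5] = 2.1 - 16.42*p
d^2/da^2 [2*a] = 0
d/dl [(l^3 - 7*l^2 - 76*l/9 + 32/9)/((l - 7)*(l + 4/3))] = (l^2 - 14*l + 167/3)/(l^2 - 14*l + 49)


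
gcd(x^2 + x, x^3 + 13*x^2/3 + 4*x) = x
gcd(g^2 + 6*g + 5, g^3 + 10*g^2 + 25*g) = g + 5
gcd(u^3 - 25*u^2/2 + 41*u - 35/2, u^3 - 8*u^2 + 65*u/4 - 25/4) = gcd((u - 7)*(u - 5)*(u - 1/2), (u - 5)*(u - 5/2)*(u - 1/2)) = u^2 - 11*u/2 + 5/2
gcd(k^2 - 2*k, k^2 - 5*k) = k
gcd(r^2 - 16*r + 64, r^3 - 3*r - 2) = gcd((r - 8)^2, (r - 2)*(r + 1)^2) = 1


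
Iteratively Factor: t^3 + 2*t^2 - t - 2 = (t + 2)*(t^2 - 1) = (t - 1)*(t + 2)*(t + 1)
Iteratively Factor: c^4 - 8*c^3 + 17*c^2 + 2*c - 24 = (c - 2)*(c^3 - 6*c^2 + 5*c + 12) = (c - 3)*(c - 2)*(c^2 - 3*c - 4) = (c - 4)*(c - 3)*(c - 2)*(c + 1)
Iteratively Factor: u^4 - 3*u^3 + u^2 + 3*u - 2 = (u - 1)*(u^3 - 2*u^2 - u + 2) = (u - 2)*(u - 1)*(u^2 - 1) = (u - 2)*(u - 1)*(u + 1)*(u - 1)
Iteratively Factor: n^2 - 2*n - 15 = (n + 3)*(n - 5)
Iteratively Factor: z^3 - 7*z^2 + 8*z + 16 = (z + 1)*(z^2 - 8*z + 16) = (z - 4)*(z + 1)*(z - 4)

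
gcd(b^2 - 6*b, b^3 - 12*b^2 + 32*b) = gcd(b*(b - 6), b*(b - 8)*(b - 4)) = b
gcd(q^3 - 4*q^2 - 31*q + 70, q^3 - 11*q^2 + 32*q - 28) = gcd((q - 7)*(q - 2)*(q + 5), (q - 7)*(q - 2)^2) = q^2 - 9*q + 14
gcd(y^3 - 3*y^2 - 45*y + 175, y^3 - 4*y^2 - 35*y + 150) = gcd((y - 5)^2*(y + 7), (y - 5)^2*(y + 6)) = y^2 - 10*y + 25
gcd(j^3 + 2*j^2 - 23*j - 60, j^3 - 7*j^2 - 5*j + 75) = j^2 - 2*j - 15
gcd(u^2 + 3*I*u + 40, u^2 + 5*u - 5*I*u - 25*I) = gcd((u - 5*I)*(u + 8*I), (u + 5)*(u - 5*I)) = u - 5*I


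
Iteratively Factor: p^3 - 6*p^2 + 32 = (p - 4)*(p^2 - 2*p - 8) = (p - 4)^2*(p + 2)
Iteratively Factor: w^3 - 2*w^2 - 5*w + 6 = (w - 3)*(w^2 + w - 2) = (w - 3)*(w + 2)*(w - 1)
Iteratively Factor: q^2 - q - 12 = (q + 3)*(q - 4)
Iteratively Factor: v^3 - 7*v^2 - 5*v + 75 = (v - 5)*(v^2 - 2*v - 15) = (v - 5)^2*(v + 3)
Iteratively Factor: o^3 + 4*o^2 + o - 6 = (o + 2)*(o^2 + 2*o - 3) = (o - 1)*(o + 2)*(o + 3)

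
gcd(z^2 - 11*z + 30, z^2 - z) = 1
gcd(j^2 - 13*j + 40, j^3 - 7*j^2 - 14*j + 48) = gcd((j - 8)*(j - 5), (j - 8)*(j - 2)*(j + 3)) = j - 8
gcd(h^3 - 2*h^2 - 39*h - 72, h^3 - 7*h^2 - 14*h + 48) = h^2 - 5*h - 24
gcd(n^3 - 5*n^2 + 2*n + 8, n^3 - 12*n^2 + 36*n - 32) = n - 2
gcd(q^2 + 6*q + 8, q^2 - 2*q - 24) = q + 4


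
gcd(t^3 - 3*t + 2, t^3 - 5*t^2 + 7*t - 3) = t^2 - 2*t + 1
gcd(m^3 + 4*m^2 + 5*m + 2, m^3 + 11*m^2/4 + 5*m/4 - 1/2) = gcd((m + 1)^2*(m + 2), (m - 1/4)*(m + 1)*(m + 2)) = m^2 + 3*m + 2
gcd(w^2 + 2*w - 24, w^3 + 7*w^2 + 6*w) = w + 6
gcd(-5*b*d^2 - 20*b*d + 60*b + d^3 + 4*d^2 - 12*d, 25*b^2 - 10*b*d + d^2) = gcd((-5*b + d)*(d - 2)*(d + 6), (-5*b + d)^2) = 5*b - d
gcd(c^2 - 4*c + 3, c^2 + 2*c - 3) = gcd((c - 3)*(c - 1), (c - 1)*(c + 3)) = c - 1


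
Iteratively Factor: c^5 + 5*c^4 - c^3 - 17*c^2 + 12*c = (c - 1)*(c^4 + 6*c^3 + 5*c^2 - 12*c) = (c - 1)*(c + 4)*(c^3 + 2*c^2 - 3*c) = (c - 1)^2*(c + 4)*(c^2 + 3*c) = (c - 1)^2*(c + 3)*(c + 4)*(c)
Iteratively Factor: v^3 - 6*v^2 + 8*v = (v - 4)*(v^2 - 2*v) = (v - 4)*(v - 2)*(v)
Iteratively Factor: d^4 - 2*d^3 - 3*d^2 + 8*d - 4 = (d - 1)*(d^3 - d^2 - 4*d + 4) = (d - 1)*(d + 2)*(d^2 - 3*d + 2) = (d - 1)^2*(d + 2)*(d - 2)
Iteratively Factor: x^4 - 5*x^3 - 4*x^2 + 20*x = (x)*(x^3 - 5*x^2 - 4*x + 20) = x*(x - 5)*(x^2 - 4) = x*(x - 5)*(x - 2)*(x + 2)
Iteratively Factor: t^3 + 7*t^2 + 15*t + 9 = (t + 1)*(t^2 + 6*t + 9) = (t + 1)*(t + 3)*(t + 3)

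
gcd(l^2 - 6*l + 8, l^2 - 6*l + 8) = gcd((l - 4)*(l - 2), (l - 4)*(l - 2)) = l^2 - 6*l + 8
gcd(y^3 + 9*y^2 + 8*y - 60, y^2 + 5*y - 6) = y + 6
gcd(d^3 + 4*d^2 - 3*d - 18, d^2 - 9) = d + 3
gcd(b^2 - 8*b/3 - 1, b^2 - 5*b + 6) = b - 3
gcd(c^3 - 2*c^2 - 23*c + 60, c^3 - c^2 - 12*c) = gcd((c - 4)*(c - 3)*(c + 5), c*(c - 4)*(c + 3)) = c - 4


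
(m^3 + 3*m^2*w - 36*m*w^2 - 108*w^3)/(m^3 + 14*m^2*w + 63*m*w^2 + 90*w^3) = (m - 6*w)/(m + 5*w)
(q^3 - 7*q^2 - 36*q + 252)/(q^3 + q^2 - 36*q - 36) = (q - 7)/(q + 1)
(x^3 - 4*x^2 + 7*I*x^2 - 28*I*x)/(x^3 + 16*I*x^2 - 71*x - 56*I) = x*(x - 4)/(x^2 + 9*I*x - 8)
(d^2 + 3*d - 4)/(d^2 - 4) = (d^2 + 3*d - 4)/(d^2 - 4)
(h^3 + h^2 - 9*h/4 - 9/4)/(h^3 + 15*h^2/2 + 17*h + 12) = (2*h^2 - h - 3)/(2*(h^2 + 6*h + 8))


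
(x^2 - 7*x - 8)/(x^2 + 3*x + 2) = (x - 8)/(x + 2)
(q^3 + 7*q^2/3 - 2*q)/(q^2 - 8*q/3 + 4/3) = q*(q + 3)/(q - 2)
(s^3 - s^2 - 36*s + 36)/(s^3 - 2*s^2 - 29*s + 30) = (s + 6)/(s + 5)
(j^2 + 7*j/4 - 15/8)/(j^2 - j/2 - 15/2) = (j - 3/4)/(j - 3)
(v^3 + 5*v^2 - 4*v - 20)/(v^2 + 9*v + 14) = (v^2 + 3*v - 10)/(v + 7)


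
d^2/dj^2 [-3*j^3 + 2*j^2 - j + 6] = 4 - 18*j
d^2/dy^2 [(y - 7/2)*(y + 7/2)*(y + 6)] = 6*y + 12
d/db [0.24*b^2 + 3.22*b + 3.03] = 0.48*b + 3.22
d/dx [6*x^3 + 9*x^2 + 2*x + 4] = 18*x^2 + 18*x + 2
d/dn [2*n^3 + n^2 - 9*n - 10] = 6*n^2 + 2*n - 9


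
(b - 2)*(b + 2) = b^2 - 4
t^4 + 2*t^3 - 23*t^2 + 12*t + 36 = (t - 3)*(t - 2)*(t + 1)*(t + 6)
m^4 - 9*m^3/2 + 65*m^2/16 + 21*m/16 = m*(m - 3)*(m - 7/4)*(m + 1/4)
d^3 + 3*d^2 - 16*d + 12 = (d - 2)*(d - 1)*(d + 6)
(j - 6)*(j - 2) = j^2 - 8*j + 12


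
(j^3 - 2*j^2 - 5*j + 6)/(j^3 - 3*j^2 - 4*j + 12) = (j - 1)/(j - 2)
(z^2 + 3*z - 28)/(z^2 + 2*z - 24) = (z + 7)/(z + 6)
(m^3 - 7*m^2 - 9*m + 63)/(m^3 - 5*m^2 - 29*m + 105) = (m + 3)/(m + 5)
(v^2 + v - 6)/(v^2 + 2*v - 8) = (v + 3)/(v + 4)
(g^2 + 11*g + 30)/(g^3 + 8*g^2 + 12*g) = (g + 5)/(g*(g + 2))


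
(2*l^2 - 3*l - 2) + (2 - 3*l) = 2*l^2 - 6*l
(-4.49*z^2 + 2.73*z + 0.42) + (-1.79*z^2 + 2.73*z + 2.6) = -6.28*z^2 + 5.46*z + 3.02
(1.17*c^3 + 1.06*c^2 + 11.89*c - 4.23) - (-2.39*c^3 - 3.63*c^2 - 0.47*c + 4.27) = 3.56*c^3 + 4.69*c^2 + 12.36*c - 8.5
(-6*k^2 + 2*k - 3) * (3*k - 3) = -18*k^3 + 24*k^2 - 15*k + 9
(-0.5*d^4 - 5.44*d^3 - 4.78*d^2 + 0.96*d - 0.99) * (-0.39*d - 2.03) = 0.195*d^5 + 3.1366*d^4 + 12.9074*d^3 + 9.329*d^2 - 1.5627*d + 2.0097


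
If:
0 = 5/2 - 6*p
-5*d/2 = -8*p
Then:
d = 4/3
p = 5/12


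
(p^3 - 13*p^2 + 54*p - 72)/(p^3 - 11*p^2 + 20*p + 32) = (p^2 - 9*p + 18)/(p^2 - 7*p - 8)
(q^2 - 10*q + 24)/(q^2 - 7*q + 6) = (q - 4)/(q - 1)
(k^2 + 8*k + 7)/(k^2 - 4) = (k^2 + 8*k + 7)/(k^2 - 4)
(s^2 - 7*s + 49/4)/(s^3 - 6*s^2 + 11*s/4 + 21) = (2*s - 7)/(2*s^2 - 5*s - 12)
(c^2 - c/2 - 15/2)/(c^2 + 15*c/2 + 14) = (2*c^2 - c - 15)/(2*c^2 + 15*c + 28)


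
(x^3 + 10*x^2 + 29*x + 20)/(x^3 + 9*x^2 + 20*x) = (x + 1)/x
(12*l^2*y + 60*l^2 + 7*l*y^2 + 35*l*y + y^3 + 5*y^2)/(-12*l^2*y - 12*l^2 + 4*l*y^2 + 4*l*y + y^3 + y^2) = (12*l^2*y + 60*l^2 + 7*l*y^2 + 35*l*y + y^3 + 5*y^2)/(-12*l^2*y - 12*l^2 + 4*l*y^2 + 4*l*y + y^3 + y^2)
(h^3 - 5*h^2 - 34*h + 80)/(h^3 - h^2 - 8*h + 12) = (h^2 - 3*h - 40)/(h^2 + h - 6)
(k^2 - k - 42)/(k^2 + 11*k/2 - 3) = 2*(k - 7)/(2*k - 1)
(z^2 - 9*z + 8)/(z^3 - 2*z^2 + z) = (z - 8)/(z*(z - 1))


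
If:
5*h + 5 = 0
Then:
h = -1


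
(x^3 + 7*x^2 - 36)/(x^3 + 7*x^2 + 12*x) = (x^2 + 4*x - 12)/(x*(x + 4))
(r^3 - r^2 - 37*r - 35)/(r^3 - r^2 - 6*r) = (-r^3 + r^2 + 37*r + 35)/(r*(-r^2 + r + 6))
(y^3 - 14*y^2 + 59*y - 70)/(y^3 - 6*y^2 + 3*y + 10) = (y - 7)/(y + 1)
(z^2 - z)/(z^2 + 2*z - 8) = z*(z - 1)/(z^2 + 2*z - 8)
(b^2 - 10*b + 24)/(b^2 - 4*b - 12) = (b - 4)/(b + 2)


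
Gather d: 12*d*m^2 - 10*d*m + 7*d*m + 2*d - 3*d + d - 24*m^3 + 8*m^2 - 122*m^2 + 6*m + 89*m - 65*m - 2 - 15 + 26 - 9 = d*(12*m^2 - 3*m) - 24*m^3 - 114*m^2 + 30*m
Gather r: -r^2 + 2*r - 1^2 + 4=-r^2 + 2*r + 3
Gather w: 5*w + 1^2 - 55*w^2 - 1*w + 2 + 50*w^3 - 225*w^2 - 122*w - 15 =50*w^3 - 280*w^2 - 118*w - 12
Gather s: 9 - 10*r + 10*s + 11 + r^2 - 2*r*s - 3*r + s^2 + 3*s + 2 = r^2 - 13*r + s^2 + s*(13 - 2*r) + 22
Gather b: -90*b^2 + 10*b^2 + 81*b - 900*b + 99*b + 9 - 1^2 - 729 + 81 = -80*b^2 - 720*b - 640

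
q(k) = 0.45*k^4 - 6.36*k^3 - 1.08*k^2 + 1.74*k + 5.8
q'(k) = 1.8*k^3 - 19.08*k^2 - 2.16*k + 1.74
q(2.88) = -119.11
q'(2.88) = -119.74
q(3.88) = -273.22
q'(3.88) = -188.74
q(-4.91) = 985.60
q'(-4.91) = -660.70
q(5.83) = -761.17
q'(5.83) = -302.68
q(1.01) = 0.37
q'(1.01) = -18.05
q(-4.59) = 789.83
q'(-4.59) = -564.39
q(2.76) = -105.23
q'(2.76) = -111.72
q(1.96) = -36.19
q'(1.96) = -62.24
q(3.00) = -133.97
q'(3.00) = -127.86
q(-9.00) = 7491.55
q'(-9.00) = -2836.50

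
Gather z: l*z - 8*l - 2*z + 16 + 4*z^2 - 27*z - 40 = -8*l + 4*z^2 + z*(l - 29) - 24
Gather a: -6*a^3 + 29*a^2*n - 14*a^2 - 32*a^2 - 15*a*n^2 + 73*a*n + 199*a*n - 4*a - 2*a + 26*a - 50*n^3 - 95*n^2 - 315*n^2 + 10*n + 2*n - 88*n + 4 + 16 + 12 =-6*a^3 + a^2*(29*n - 46) + a*(-15*n^2 + 272*n + 20) - 50*n^3 - 410*n^2 - 76*n + 32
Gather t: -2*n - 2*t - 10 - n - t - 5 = -3*n - 3*t - 15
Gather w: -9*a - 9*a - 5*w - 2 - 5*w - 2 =-18*a - 10*w - 4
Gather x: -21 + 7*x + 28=7*x + 7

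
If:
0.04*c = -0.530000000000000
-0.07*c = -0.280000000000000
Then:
No Solution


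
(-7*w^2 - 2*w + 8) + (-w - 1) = -7*w^2 - 3*w + 7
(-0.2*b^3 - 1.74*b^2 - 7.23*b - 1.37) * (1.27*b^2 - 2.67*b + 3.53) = -0.254*b^5 - 1.6758*b^4 - 5.2423*b^3 + 11.422*b^2 - 21.864*b - 4.8361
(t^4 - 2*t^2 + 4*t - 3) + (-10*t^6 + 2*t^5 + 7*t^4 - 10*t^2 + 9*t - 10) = -10*t^6 + 2*t^5 + 8*t^4 - 12*t^2 + 13*t - 13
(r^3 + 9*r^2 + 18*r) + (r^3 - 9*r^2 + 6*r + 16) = 2*r^3 + 24*r + 16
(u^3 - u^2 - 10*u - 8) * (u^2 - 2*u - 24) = u^5 - 3*u^4 - 32*u^3 + 36*u^2 + 256*u + 192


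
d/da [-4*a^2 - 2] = -8*a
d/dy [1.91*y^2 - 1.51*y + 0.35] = 3.82*y - 1.51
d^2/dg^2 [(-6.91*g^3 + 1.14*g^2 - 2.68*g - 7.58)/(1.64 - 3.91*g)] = (211.281542*g^3 - 265.858104*g^2 + 111.510816*g + 260.005772)/(59.776471*g^3 - 75.217452*g^2 + 31.549008*g - 4.410944)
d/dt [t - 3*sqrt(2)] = 1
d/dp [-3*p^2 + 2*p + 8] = 2 - 6*p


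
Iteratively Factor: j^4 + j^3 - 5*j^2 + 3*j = (j - 1)*(j^3 + 2*j^2 - 3*j) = j*(j - 1)*(j^2 + 2*j - 3) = j*(j - 1)^2*(j + 3)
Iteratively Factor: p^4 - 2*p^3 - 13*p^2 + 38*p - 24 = (p - 1)*(p^3 - p^2 - 14*p + 24) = (p - 2)*(p - 1)*(p^2 + p - 12) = (p - 2)*(p - 1)*(p + 4)*(p - 3)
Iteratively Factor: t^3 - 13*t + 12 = (t + 4)*(t^2 - 4*t + 3) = (t - 3)*(t + 4)*(t - 1)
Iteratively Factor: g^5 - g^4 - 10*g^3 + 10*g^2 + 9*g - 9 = (g + 3)*(g^4 - 4*g^3 + 2*g^2 + 4*g - 3) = (g - 1)*(g + 3)*(g^3 - 3*g^2 - g + 3) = (g - 3)*(g - 1)*(g + 3)*(g^2 - 1) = (g - 3)*(g - 1)^2*(g + 3)*(g + 1)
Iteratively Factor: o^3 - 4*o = (o - 2)*(o^2 + 2*o) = (o - 2)*(o + 2)*(o)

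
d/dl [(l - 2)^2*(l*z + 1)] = (l - 2)*(2*l*z + z*(l - 2) + 2)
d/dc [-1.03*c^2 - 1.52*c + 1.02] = -2.06*c - 1.52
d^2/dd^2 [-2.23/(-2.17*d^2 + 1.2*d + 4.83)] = (21.001694*d^2 - 11.61384*d - 2.23*(4.34*d - 1.2)*(8.68*d - 2.4) - 46.745706)/(-2.17*d^2 + 1.2*d + 4.83)^3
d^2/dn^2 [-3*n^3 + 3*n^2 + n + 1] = 6 - 18*n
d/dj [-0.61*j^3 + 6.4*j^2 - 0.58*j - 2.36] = -1.83*j^2 + 12.8*j - 0.58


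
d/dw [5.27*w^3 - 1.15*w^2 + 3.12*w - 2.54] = 15.81*w^2 - 2.3*w + 3.12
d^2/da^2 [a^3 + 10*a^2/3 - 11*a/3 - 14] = 6*a + 20/3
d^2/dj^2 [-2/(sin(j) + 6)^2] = 4*(2*sin(j)^2 - 6*sin(j) - 3)/(sin(j) + 6)^4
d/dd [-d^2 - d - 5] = -2*d - 1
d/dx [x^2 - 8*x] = 2*x - 8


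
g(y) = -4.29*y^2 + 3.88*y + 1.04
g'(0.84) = -3.33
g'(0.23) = 1.91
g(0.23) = 1.71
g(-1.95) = -22.84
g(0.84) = 1.27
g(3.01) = -26.15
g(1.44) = -2.27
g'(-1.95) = 20.61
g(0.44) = 1.92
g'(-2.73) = 27.30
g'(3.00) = -21.86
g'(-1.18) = 14.00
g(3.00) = -25.93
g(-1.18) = -9.51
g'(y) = 3.88 - 8.58*y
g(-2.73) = -41.53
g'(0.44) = 0.10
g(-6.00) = -176.68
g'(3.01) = -21.95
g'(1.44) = -8.48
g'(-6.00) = 55.36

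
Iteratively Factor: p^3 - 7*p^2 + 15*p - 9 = (p - 3)*(p^2 - 4*p + 3) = (p - 3)^2*(p - 1)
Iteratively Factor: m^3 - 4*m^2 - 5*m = (m)*(m^2 - 4*m - 5) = m*(m + 1)*(m - 5)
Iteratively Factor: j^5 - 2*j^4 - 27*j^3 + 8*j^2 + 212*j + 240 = (j - 5)*(j^4 + 3*j^3 - 12*j^2 - 52*j - 48) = (j - 5)*(j + 2)*(j^3 + j^2 - 14*j - 24) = (j - 5)*(j + 2)*(j + 3)*(j^2 - 2*j - 8) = (j - 5)*(j - 4)*(j + 2)*(j + 3)*(j + 2)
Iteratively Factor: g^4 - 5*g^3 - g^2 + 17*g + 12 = (g + 1)*(g^3 - 6*g^2 + 5*g + 12) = (g - 3)*(g + 1)*(g^2 - 3*g - 4) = (g - 3)*(g + 1)^2*(g - 4)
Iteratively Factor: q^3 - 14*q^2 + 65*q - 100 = (q - 5)*(q^2 - 9*q + 20) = (q - 5)*(q - 4)*(q - 5)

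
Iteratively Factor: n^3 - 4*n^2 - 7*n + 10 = (n - 5)*(n^2 + n - 2) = (n - 5)*(n + 2)*(n - 1)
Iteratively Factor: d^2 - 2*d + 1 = (d - 1)*(d - 1)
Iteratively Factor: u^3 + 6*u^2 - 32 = (u - 2)*(u^2 + 8*u + 16) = (u - 2)*(u + 4)*(u + 4)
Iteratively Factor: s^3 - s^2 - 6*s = (s)*(s^2 - s - 6) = s*(s - 3)*(s + 2)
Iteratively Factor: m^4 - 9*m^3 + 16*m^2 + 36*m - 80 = (m - 5)*(m^3 - 4*m^2 - 4*m + 16) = (m - 5)*(m - 4)*(m^2 - 4) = (m - 5)*(m - 4)*(m - 2)*(m + 2)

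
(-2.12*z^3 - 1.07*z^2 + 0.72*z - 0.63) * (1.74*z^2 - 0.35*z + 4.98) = -3.6888*z^5 - 1.1198*z^4 - 8.9303*z^3 - 6.6768*z^2 + 3.8061*z - 3.1374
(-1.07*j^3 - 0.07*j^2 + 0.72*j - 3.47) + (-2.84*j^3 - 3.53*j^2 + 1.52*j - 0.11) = -3.91*j^3 - 3.6*j^2 + 2.24*j - 3.58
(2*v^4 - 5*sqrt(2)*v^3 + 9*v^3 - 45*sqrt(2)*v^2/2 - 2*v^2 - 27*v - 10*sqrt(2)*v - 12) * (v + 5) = 2*v^5 - 5*sqrt(2)*v^4 + 19*v^4 - 95*sqrt(2)*v^3/2 + 43*v^3 - 245*sqrt(2)*v^2/2 - 37*v^2 - 147*v - 50*sqrt(2)*v - 60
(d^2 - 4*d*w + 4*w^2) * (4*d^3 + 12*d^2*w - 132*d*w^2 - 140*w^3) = 4*d^5 - 4*d^4*w - 164*d^3*w^2 + 436*d^2*w^3 + 32*d*w^4 - 560*w^5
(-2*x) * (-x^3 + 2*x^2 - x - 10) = 2*x^4 - 4*x^3 + 2*x^2 + 20*x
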